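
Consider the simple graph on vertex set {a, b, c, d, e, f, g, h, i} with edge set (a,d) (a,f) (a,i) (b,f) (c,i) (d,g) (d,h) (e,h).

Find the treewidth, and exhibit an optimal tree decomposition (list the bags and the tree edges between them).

Treewidth 1.
One optimal decomposition is:
Bags: B1 = {a, f}  B2 = {a, d}  B3 = {a, i}  B4 = {b, f}  B5 = {d, g}  B6 = {d, h}  B7 = {c, i}  B8 = {e, h}
Tree: B1–B2, B2–B3, B1–B4, B2–B5, B5–B6, B3–B7, B6–B8

Every bag has size at most 2, so the width is 2 − 1 = 1 and tw(G) ≤ 1. G has an edge, so its treewidth is at least 1. Therefore the treewidth is 1.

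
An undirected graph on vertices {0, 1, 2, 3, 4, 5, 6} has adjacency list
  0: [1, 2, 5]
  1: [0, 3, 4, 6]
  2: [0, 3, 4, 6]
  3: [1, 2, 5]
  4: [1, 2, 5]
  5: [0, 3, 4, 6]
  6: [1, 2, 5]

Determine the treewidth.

A width-3 tree decomposition is:
Bags: B1 = {1, 2, 3, 5}  B2 = {1, 2, 5, 6}  B3 = {1, 2, 4, 5}  B4 = {0, 1, 2, 5}
Tree: B1–B2, B2–B3, B3–B4
Each bag holds 4 vertices, so the decomposition has width 3, which upper-bounds the treewidth. For the lower bound: the 4 vertex sets {2,3}, {1,6}, {5}, {4} are disjoint, each induces a connected subgraph, and every pair is joined by at least one edge of G. Contracting each set to a single vertex therefore yields K_{4} as a minor, and since treewidth is minor-monotone, tw(G) ≥ tw(K_{4}) = 3. Combining the bounds, tw(G) = 3.

3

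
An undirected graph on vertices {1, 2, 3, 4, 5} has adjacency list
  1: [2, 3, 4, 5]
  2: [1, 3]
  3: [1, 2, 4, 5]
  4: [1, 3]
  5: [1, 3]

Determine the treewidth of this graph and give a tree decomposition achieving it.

Treewidth 2.
One optimal decomposition is:
Bags: B1 = {1, 3, 4}  B2 = {1, 3, 5}  B3 = {1, 2, 3}
Tree: B1–B2, B1–B3

The largest bag has 3 vertices, giving width 2; this decomposition certifies tw(G) ≤ 2. Conversely, {1, 2, 3} is a clique of size 3, and the vertices of any clique must share a bag in every tree decomposition; so some bag has ≥ 3 vertices and tw(G) ≥ 2. Hence tw(G) = 2 exactly.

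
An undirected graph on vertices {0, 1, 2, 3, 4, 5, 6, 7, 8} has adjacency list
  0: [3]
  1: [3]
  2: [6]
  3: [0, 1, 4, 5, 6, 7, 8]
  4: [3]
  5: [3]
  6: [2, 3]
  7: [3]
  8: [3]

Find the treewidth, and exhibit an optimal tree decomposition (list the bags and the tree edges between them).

Each bag holds 2 vertices, so the decomposition has width 1, which upper-bounds the treewidth. Since G has at least one edge (e.g. 0–3), it is not an edgeless graph, so tw(G) ≥ 1. The upper and lower bounds meet at 1, so that is the treewidth.

Treewidth 1.
One such decomposition:
Bags: B1 = {0, 3}  B2 = {1, 3}  B3 = {3, 6}  B4 = {3, 8}  B5 = {3, 4}  B6 = {3, 5}  B7 = {2, 6}  B8 = {3, 7}
Tree: B1–B2, B1–B3, B3–B4, B4–B5, B4–B6, B3–B7, B1–B8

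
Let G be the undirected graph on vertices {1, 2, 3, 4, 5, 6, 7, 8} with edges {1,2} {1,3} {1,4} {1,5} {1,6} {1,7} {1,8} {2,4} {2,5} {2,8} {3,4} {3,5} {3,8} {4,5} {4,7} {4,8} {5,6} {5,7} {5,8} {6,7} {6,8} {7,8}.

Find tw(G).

4

A width-4 tree decomposition is:
Bags: B1 = {1, 4, 5, 7, 8}  B2 = {1, 2, 4, 5, 8}  B3 = {1, 3, 4, 5, 8}  B4 = {1, 5, 6, 7, 8}
Tree: B1–B2, B2–B3, B1–B4
The largest bag has 5 vertices, giving width 4; this decomposition certifies tw(G) ≤ 4. For the lower bound, the 5 vertices {1, 2, 4, 5, 8} are pairwise adjacent, and any tree decomposition puts a clique entirely inside one bag — forcing width ≥ 4. Hence tw(G) = 4 exactly.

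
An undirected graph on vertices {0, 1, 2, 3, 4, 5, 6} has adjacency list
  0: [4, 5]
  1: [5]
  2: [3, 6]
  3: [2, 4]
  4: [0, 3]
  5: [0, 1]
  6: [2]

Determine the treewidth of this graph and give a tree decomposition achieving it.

Each bag holds 2 vertices, so the decomposition has width 1, which upper-bounds the treewidth. G has an edge, so its treewidth is at least 1. Therefore the treewidth is 1.

Treewidth 1.
Bags: B1 = {1, 5}  B2 = {0, 5}  B3 = {0, 4}  B4 = {3, 4}  B5 = {2, 3}  B6 = {2, 6}
Tree: B1–B2, B2–B3, B3–B4, B4–B5, B5–B6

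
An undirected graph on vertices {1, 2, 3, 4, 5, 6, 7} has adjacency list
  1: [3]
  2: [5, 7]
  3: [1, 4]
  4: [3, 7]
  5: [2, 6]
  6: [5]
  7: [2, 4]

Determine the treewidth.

1

A width-1 tree decomposition is:
Bags: B1 = {1, 3}  B2 = {3, 4}  B3 = {4, 7}  B4 = {2, 7}  B5 = {2, 5}  B6 = {5, 6}
Tree: B1–B2, B2–B3, B3–B4, B4–B5, B5–B6
Each bag holds 2 vertices, so the decomposition has width 1, which upper-bounds the treewidth. Since G has at least one edge (e.g. 1–3), it is not an edgeless graph, so tw(G) ≥ 1. Hence tw(G) = 1 exactly.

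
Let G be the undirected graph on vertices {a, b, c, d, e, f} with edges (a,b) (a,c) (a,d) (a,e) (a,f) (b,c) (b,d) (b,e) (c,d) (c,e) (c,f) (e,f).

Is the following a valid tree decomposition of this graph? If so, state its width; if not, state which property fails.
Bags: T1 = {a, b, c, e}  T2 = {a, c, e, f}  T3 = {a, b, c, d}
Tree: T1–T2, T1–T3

Checking the three conditions: (i) the bags cover all of {a, b, c, d, e, f}; (ii) for each edge, some bag contains both endpoints; (iii) the bags containing any fixed vertex form a subtree. All hold, so the decomposition is valid with width 4 − 1 = 3.

Yes; width 3.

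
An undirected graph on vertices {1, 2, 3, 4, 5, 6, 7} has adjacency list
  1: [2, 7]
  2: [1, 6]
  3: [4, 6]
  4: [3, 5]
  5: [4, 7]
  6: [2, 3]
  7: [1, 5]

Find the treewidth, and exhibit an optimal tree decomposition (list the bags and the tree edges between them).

Treewidth 2.
Bags: B1 = {1, 5, 7}  B2 = {1, 4, 5}  B3 = {1, 3, 4}  B4 = {1, 3, 6}  B5 = {1, 2, 6}
Tree: B1–B2, B2–B3, B3–B4, B4–B5

Each bag holds 3 vertices, so the decomposition has width 2, which upper-bounds the treewidth. Since 1–7–5–4–3–6–2–1 is a cycle in G, G is not acyclic. Forests are exactly the graphs of treewidth ≤ 1, so tw(G) ≥ 2. The upper and lower bounds meet at 2, so that is the treewidth.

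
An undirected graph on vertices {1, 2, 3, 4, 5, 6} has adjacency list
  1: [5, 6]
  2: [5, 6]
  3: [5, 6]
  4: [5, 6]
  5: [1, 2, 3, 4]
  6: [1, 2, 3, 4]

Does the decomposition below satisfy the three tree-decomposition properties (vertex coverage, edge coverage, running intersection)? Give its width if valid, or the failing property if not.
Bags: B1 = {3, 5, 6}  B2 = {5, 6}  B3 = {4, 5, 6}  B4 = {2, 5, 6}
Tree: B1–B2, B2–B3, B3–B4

A tree decomposition must satisfy three properties: every vertex lies in some bag; for every edge, both endpoints lie together in some bag; and for every vertex, the bags containing it form a connected subtree. Here vertex 1 appears in no bag, so the decomposition is invalid.

No — vertex 1 appears in no bag.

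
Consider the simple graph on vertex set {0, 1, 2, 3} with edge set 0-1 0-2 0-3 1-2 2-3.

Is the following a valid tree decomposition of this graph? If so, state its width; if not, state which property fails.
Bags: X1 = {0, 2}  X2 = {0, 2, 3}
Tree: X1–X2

No — vertex 1 appears in no bag.

A tree decomposition must satisfy three properties: every vertex lies in some bag; for every edge, both endpoints lie together in some bag; and for every vertex, the bags containing it form a connected subtree. Here vertex 1 appears in no bag, so the decomposition is invalid.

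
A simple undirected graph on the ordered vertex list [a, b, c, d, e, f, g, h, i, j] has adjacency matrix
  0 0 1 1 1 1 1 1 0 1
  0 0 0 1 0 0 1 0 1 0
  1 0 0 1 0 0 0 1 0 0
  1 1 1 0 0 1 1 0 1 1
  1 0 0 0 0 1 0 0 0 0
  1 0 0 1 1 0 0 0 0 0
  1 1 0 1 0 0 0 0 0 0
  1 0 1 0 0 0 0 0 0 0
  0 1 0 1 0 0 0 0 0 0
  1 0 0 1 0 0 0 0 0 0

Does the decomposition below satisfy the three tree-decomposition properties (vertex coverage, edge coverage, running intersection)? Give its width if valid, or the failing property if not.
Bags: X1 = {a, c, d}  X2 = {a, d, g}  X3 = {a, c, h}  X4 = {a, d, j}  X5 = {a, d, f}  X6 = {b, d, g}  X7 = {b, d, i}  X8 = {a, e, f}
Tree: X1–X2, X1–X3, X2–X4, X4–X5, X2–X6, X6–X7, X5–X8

Vertex coverage: the bags together contain {a, b, c, d, e, f, g, h, i, j}, the full vertex set. Edge coverage: each edge of G has both endpoints in at least one bag. Running intersection: for every vertex, the bags containing it form a connected subtree. All three properties hold, so this is a valid tree decomposition of width max|bag| − 1 = 2, and hence tw(G) ≤ 2.

Yes; width 2.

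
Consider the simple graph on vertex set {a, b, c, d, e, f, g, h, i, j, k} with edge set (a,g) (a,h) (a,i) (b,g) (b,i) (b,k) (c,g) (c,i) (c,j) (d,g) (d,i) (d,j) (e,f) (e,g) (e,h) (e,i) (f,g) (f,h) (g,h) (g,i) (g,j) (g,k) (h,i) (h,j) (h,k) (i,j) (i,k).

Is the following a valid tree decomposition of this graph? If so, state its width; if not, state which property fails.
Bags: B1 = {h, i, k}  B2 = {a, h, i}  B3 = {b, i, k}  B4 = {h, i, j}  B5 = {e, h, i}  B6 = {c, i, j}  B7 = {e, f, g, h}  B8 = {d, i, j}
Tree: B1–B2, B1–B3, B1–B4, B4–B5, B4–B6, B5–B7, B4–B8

A tree decomposition must satisfy three properties: every vertex lies in some bag; for every edge, both endpoints lie together in some bag; and for every vertex, the bags containing it form a connected subtree. Here edge (g,k) lies in no bag, so the decomposition is invalid.

No — edge (g,k) lies in no bag.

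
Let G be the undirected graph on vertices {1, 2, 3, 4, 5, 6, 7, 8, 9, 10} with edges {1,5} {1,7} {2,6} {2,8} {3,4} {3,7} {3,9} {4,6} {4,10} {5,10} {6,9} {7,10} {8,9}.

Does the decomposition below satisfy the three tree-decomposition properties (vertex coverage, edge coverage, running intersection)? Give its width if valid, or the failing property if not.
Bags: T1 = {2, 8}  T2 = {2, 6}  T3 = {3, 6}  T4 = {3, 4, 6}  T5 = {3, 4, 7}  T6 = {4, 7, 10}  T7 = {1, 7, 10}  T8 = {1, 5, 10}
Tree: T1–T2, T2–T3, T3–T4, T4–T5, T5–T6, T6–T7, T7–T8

No — vertex 9 appears in no bag.

A tree decomposition must satisfy three properties: every vertex lies in some bag; for every edge, both endpoints lie together in some bag; and for every vertex, the bags containing it form a connected subtree. Here vertex 9 appears in no bag, so the decomposition is invalid.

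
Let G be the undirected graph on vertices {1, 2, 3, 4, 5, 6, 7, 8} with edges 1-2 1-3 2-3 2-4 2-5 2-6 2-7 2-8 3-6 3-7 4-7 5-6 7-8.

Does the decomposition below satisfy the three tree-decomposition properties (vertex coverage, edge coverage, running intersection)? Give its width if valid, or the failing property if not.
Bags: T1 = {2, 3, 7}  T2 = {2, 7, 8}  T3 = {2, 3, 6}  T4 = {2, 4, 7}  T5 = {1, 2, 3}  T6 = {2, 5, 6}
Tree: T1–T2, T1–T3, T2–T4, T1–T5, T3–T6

Every vertex of G appears in some bag (union = {1, 2, 3, 4, 5, 6, 7, 8}); every edge is covered by a bag; and for each vertex v the set of bags containing v is connected in the bag tree. The decomposition is therefore valid. The largest bag has 3 vertices, so the width is 2.

Yes; width 2.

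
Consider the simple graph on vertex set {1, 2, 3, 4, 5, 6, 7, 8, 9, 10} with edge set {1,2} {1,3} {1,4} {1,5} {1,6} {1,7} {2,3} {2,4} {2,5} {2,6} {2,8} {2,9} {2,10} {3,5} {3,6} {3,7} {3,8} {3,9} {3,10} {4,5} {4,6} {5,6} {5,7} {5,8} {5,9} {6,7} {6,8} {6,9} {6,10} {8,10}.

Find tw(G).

A width-4 tree decomposition is:
Bags: B1 = {2, 3, 5, 6, 8}  B2 = {2, 3, 5, 6, 9}  B3 = {2, 3, 6, 8, 10}  B4 = {1, 2, 3, 5, 6}  B5 = {1, 3, 5, 6, 7}  B6 = {1, 2, 4, 5, 6}
Tree: B1–B2, B1–B3, B2–B4, B4–B5, B4–B6
Every bag has size at most 5, so the width is 5 − 1 = 4 and tw(G) ≤ 4. For the lower bound, the 5 vertices {2, 3, 6, 8, 10} are pairwise adjacent, and any tree decomposition puts a clique entirely inside one bag — forcing width ≥ 4. Therefore the treewidth is 4.

4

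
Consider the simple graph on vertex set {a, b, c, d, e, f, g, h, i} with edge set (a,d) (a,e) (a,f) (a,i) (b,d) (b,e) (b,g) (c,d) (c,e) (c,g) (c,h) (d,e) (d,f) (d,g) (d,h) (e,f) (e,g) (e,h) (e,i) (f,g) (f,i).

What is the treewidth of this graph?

3

A width-3 tree decomposition is:
Bags: B1 = {d, e, f, g}  B2 = {c, d, e, g}  B3 = {c, d, e, h}  B4 = {a, d, e, f}  B5 = {b, d, e, g}  B6 = {a, e, f, i}
Tree: B1–B2, B2–B3, B1–B4, B1–B5, B4–B6
The largest bag has 4 vertices, giving width 3; this decomposition certifies tw(G) ≤ 3. Conversely, {c, d, e, g} is a clique of size 4, and the vertices of any clique must share a bag in every tree decomposition; so some bag has ≥ 4 vertices and tw(G) ≥ 3. Combining the bounds, tw(G) = 3.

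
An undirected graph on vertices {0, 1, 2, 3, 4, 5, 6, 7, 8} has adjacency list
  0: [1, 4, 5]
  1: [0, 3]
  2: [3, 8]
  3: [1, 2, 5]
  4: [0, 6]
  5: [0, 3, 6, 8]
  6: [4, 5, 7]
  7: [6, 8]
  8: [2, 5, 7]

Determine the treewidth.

3

A width-3 tree decomposition is:
Bags: B1 = {1, 2, 3, 8}  B2 = {1, 3, 5, 8}  B3 = {0, 1, 5, 8}  B4 = {0, 5, 7, 8}  B5 = {0, 5, 6, 7}  B6 = {0, 4, 6, 7}
Tree: B1–B2, B2–B3, B3–B4, B4–B5, B5–B6
Every bag has size at most 4, so the width is 4 − 1 = 3 and tw(G) ≤ 3. For the lower bound: the 4 vertex sets {1,2,3}, {8}, {5}, {0,4,6,7} are disjoint, each induces a connected subgraph, and every pair is joined by at least one edge of G. Contracting each set to a single vertex therefore yields K_{4} as a minor, and since treewidth is minor-monotone, tw(G) ≥ tw(K_{4}) = 3. Combining the bounds, tw(G) = 3.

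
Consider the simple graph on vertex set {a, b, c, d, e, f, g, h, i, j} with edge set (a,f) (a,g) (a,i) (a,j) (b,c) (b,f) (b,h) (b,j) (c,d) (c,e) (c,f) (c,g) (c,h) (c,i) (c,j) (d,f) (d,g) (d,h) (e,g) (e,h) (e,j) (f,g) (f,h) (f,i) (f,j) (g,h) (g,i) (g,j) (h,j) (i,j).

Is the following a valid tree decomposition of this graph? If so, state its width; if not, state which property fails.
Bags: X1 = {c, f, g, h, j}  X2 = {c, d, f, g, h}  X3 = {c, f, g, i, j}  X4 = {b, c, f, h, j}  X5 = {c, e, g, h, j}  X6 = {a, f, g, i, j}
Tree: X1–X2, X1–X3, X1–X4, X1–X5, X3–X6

Yes; width 4.

Checking the three conditions: (i) the bags cover all of {a, b, c, d, e, f, g, h, i, j}; (ii) for each edge, some bag contains both endpoints; (iii) the bags containing any fixed vertex form a subtree. All hold, so the decomposition is valid with width 5 − 1 = 4.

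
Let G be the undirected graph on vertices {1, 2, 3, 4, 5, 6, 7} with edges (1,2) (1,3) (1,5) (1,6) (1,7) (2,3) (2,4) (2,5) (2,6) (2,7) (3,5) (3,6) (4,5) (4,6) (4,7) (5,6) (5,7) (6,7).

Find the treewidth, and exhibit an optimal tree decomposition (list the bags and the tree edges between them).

Treewidth 4.
One such decomposition:
Bags: B1 = {1, 2, 3, 5, 6}  B2 = {1, 2, 5, 6, 7}  B3 = {2, 4, 5, 6, 7}
Tree: B1–B2, B2–B3

Each bag holds 5 vertices, so the decomposition has width 4, which upper-bounds the treewidth. On the other hand G contains the 5-clique {1, 2, 3, 5, 6}. A clique must lie in a single bag of any decomposition, so no decomposition can have width below 4. Combining the bounds, tw(G) = 4.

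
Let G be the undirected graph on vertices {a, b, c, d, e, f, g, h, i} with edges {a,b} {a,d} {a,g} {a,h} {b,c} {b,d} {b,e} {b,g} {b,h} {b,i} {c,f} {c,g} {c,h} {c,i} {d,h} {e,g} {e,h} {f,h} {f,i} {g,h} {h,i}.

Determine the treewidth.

3

A width-3 tree decomposition is:
Bags: B1 = {b, c, g, h}  B2 = {b, c, h, i}  B3 = {a, b, g, h}  B4 = {c, f, h, i}  B5 = {b, e, g, h}  B6 = {a, b, d, h}
Tree: B1–B2, B1–B3, B2–B4, B1–B5, B3–B6
Each bag holds 4 vertices, so the decomposition has width 3, which upper-bounds the treewidth. On the other hand G contains the 4-clique {c, f, h, i}. A clique must lie in a single bag of any decomposition, so no decomposition can have width below 3. The upper and lower bounds meet at 3, so that is the treewidth.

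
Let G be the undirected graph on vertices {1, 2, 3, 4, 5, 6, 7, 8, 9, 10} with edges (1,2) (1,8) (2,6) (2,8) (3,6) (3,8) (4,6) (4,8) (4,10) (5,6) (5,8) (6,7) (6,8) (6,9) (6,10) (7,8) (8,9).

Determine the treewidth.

2

A width-2 tree decomposition is:
Bags: B1 = {2, 6, 8}  B2 = {6, 8, 9}  B3 = {4, 6, 8}  B4 = {6, 7, 8}  B5 = {1, 2, 8}  B6 = {3, 6, 8}  B7 = {4, 6, 10}  B8 = {5, 6, 8}
Tree: B1–B2, B2–B3, B2–B4, B1–B5, B2–B6, B3–B7, B4–B8
Each bag holds 3 vertices, so the decomposition has width 2, which upper-bounds the treewidth. For the lower bound, the 3 vertices {1, 2, 8} are pairwise adjacent, and any tree decomposition puts a clique entirely inside one bag — forcing width ≥ 2. Hence tw(G) = 2 exactly.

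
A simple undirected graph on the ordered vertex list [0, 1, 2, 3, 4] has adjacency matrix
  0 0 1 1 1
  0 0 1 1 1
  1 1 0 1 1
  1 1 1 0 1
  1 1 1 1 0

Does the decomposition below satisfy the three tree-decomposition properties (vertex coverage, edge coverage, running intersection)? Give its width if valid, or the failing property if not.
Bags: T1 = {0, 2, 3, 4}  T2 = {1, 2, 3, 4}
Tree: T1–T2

Every vertex of G appears in some bag (union = {0, 1, 2, 3, 4}); every edge is covered by a bag; and for each vertex v the set of bags containing v is connected in the bag tree. The decomposition is therefore valid. The largest bag has 4 vertices, so the width is 3.

Yes; width 3.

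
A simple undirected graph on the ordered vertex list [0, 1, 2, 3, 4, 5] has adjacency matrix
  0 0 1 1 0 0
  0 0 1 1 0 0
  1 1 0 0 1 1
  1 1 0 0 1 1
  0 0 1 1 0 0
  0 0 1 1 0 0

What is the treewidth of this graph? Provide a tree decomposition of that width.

Treewidth 2.
Bags: B1 = {1, 2, 3}  B2 = {0, 2, 3}  B3 = {2, 3, 4}  B4 = {2, 3, 5}
Tree: B1–B2, B2–B3, B3–B4

Every bag has size at most 3, so the width is 3 − 1 = 2 and tw(G) ≤ 2. The edges 3–1–2–0–3 form a cycle, so G is not a tree and its treewidth is at least 2. The upper and lower bounds meet at 2, so that is the treewidth.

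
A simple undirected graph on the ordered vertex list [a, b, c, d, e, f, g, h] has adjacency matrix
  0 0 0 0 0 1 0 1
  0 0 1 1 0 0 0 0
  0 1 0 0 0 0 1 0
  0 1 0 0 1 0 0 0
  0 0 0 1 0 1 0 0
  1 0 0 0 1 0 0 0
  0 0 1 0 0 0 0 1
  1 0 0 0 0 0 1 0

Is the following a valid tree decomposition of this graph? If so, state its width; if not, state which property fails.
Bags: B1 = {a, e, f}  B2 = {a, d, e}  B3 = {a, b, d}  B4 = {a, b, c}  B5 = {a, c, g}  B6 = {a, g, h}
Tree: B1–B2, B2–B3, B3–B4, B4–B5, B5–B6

Yes; width 2.

Vertex coverage: the bags together contain {a, b, c, d, e, f, g, h}, the full vertex set. Edge coverage: each edge of G has both endpoints in at least one bag. Running intersection: for every vertex, the bags containing it form a connected subtree. All three properties hold, so this is a valid tree decomposition of width max|bag| − 1 = 2, and hence tw(G) ≤ 2.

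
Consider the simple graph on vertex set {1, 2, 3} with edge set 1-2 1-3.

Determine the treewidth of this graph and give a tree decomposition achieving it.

Each bag holds 2 vertices, so the decomposition has width 1, which upper-bounds the treewidth. G has an edge, so its treewidth is at least 1. Therefore the treewidth is 1.

Treewidth 1.
One optimal decomposition is:
Bags: B1 = {1, 3}  B2 = {1, 2}
Tree: B1–B2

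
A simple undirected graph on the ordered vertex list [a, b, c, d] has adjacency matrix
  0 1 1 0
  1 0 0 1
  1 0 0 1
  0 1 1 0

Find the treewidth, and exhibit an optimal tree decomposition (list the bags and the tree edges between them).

Treewidth 2.
One optimal decomposition is:
Bags: B1 = {a, c, d}  B2 = {a, b, d}
Tree: B1–B2

Every bag has size at most 3, so the width is 3 − 1 = 2 and tw(G) ≤ 2. The edges a–c–d–b–a form a cycle, so G is not a tree and its treewidth is at least 2. Combining the bounds, tw(G) = 2.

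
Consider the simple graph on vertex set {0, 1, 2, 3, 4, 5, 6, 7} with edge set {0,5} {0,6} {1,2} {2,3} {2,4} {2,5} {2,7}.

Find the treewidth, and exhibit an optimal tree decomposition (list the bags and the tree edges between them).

Treewidth 1.
One such decomposition:
Bags: B1 = {2, 5}  B2 = {0, 5}  B3 = {2, 3}  B4 = {0, 6}  B5 = {2, 4}  B6 = {2, 7}  B7 = {1, 2}
Tree: B1–B2, B1–B3, B2–B4, B1–B5, B5–B6, B6–B7

Each bag holds 2 vertices, so the decomposition has width 1, which upper-bounds the treewidth. Any graph with an edge has treewidth ≥ 1, and G has the edge 5–2. The upper and lower bounds meet at 1, so that is the treewidth.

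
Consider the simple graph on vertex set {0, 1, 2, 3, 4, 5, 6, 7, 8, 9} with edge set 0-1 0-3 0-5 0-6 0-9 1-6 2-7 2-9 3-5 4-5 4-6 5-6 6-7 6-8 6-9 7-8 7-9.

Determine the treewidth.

2

A width-2 tree decomposition is:
Bags: B1 = {0, 1, 6}  B2 = {0, 6, 9}  B3 = {6, 7, 9}  B4 = {6, 7, 8}  B5 = {0, 5, 6}  B6 = {2, 7, 9}  B7 = {4, 5, 6}  B8 = {0, 3, 5}
Tree: B1–B2, B2–B3, B3–B4, B2–B5, B3–B6, B5–B7, B5–B8
Every bag has size at most 3, so the width is 3 − 1 = 2 and tw(G) ≤ 2. On the other hand G contains the 3-clique {2, 7, 9}. A clique must lie in a single bag of any decomposition, so no decomposition can have width below 2. Therefore the treewidth is 2.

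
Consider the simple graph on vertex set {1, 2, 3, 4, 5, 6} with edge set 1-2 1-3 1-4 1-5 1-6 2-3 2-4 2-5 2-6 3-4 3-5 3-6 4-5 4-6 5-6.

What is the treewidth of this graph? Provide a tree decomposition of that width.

Treewidth 5.
Bags: B1 = {1, 2, 3, 4, 5, 6}
Tree: (single bag)

A single bag containing all 6 vertices is trivially a valid decomposition of width 5. For the lower bound, the 6 vertices {1, 2, 3, 4, 5, 6} are pairwise adjacent, and any tree decomposition puts a clique entirely inside one bag — forcing width ≥ 5. Combining the bounds, tw(G) = 5.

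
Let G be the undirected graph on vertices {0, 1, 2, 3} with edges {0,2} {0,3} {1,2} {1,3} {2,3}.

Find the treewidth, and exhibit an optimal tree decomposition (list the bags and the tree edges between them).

Treewidth 2.
Bags: B1 = {1, 2, 3}  B2 = {0, 2, 3}
Tree: B1–B2

The largest bag has 3 vertices, giving width 2; this decomposition certifies tw(G) ≤ 2. For the lower bound, the 3 vertices {0, 2, 3} are pairwise adjacent, and any tree decomposition puts a clique entirely inside one bag — forcing width ≥ 2. Hence tw(G) = 2 exactly.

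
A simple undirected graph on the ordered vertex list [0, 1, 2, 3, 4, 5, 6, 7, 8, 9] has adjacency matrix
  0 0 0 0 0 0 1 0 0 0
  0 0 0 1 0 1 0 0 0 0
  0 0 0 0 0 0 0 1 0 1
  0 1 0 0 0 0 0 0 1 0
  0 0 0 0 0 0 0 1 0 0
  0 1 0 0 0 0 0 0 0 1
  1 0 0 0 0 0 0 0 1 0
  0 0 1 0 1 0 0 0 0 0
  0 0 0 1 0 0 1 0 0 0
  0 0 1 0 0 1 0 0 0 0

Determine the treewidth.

1

A width-1 tree decomposition is:
Bags: B1 = {4, 7}  B2 = {2, 7}  B3 = {2, 9}  B4 = {5, 9}  B5 = {1, 5}  B6 = {1, 3}  B7 = {3, 8}  B8 = {6, 8}  B9 = {0, 6}
Tree: B1–B2, B2–B3, B3–B4, B4–B5, B5–B6, B6–B7, B7–B8, B8–B9
Every bag has size at most 2, so the width is 2 − 1 = 1 and tw(G) ≤ 1. Since G has at least one edge (e.g. 4–7), it is not an edgeless graph, so tw(G) ≥ 1. Hence tw(G) = 1 exactly.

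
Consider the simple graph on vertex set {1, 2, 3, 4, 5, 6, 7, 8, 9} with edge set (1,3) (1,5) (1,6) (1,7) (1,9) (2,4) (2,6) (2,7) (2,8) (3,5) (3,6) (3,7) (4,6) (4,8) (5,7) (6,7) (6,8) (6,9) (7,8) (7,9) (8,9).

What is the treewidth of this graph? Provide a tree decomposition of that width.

Treewidth 3.
One such decomposition:
Bags: B1 = {6, 7, 8, 9}  B2 = {1, 6, 7, 9}  B3 = {1, 3, 6, 7}  B4 = {2, 6, 7, 8}  B5 = {2, 4, 6, 8}  B6 = {1, 3, 5, 7}
Tree: B1–B2, B2–B3, B1–B4, B4–B5, B3–B6

The largest bag has 4 vertices, giving width 3; this decomposition certifies tw(G) ≤ 3. Conversely, {1, 3, 5, 7} is a clique of size 4, and the vertices of any clique must share a bag in every tree decomposition; so some bag has ≥ 4 vertices and tw(G) ≥ 3. Hence tw(G) = 3 exactly.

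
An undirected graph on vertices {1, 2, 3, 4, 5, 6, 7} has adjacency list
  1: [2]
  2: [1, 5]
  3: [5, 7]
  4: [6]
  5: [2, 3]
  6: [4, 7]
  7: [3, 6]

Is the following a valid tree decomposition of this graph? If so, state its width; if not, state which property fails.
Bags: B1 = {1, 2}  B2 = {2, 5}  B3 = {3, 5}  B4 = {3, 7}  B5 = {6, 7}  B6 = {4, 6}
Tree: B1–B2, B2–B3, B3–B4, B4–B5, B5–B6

Yes; width 1.

Checking the three conditions: (i) the bags cover all of {1, 2, 3, 4, 5, 6, 7}; (ii) for each edge, some bag contains both endpoints; (iii) the bags containing any fixed vertex form a subtree. All hold, so the decomposition is valid with width 2 − 1 = 1.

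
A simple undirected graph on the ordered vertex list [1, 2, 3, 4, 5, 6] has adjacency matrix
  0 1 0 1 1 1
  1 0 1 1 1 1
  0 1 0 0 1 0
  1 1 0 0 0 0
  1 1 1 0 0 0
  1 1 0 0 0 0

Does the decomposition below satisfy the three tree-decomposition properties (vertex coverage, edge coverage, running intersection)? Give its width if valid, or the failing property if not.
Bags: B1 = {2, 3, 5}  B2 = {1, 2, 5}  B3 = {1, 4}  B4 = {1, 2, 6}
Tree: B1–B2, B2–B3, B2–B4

A tree decomposition must satisfy three properties: every vertex lies in some bag; for every edge, both endpoints lie together in some bag; and for every vertex, the bags containing it form a connected subtree. Here edge (2,4) lies in no bag, so the decomposition is invalid.

No — edge (2,4) lies in no bag.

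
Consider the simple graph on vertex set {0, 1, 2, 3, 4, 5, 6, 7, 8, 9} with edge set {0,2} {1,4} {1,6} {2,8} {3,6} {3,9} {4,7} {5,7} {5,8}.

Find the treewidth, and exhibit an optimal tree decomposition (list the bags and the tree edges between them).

Treewidth 1.
One such decomposition:
Bags: B1 = {0, 2}  B2 = {2, 8}  B3 = {5, 8}  B4 = {5, 7}  B5 = {4, 7}  B6 = {1, 4}  B7 = {1, 6}  B8 = {3, 6}  B9 = {3, 9}
Tree: B1–B2, B2–B3, B3–B4, B4–B5, B5–B6, B6–B7, B7–B8, B8–B9

Each bag holds 2 vertices, so the decomposition has width 1, which upper-bounds the treewidth. G has an edge, so its treewidth is at least 1. Therefore the treewidth is 1.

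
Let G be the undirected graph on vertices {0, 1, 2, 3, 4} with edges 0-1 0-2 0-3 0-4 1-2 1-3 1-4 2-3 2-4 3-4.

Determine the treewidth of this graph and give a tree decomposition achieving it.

With just one bag of size 5, the width is 5 − 1 = 4, so tw(G) ≤ 4. Conversely, {0, 1, 2, 3, 4} is a clique of size 5, and the vertices of any clique must share a bag in every tree decomposition; so some bag has ≥ 5 vertices and tw(G) ≥ 4. Therefore the treewidth is 4.

Treewidth 4.
Bags: B1 = {0, 1, 2, 3, 4}
Tree: (single bag)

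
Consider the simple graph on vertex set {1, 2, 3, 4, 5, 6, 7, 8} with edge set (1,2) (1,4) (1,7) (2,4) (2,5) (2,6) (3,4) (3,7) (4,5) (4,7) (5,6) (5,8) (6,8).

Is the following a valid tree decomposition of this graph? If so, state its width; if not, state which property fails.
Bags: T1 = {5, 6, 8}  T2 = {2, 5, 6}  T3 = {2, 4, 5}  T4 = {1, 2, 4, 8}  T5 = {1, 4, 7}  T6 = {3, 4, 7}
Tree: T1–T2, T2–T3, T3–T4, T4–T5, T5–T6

No — bags containing vertex 8 are not connected in the tree.

A tree decomposition must satisfy three properties: every vertex lies in some bag; for every edge, both endpoints lie together in some bag; and for every vertex, the bags containing it form a connected subtree. Here bags containing vertex 8 are not connected in the tree, so the decomposition is invalid.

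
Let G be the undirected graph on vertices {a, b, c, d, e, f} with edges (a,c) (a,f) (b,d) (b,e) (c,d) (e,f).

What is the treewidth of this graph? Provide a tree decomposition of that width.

Every bag has size at most 3, so the width is 3 − 1 = 2 and tw(G) ≤ 2. Since a–f–e–b–d–c–a is a cycle in G, G is not acyclic. Forests are exactly the graphs of treewidth ≤ 1, so tw(G) ≥ 2. The upper and lower bounds meet at 2, so that is the treewidth.

Treewidth 2.
One optimal decomposition is:
Bags: B1 = {a, e, f}  B2 = {a, b, e}  B3 = {a, b, d}  B4 = {a, c, d}
Tree: B1–B2, B2–B3, B3–B4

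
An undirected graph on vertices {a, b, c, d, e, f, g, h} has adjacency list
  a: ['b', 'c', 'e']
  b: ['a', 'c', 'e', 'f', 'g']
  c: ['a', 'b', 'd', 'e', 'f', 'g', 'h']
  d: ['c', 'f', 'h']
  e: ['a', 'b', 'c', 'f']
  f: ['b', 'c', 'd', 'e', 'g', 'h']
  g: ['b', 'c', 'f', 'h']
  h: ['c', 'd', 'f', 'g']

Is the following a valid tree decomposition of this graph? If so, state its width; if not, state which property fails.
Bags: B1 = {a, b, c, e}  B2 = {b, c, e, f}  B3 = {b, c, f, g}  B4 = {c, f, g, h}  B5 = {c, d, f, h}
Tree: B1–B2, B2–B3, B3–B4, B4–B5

Yes; width 3.

Checking the three conditions: (i) the bags cover all of {a, b, c, d, e, f, g, h}; (ii) for each edge, some bag contains both endpoints; (iii) the bags containing any fixed vertex form a subtree. All hold, so the decomposition is valid with width 4 − 1 = 3.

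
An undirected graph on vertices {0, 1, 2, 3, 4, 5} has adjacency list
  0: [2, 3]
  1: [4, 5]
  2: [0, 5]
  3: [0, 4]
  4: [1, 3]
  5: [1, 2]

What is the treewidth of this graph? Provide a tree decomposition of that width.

Treewidth 2.
Bags: B1 = {0, 2, 5}  B2 = {0, 1, 5}  B3 = {0, 1, 4}  B4 = {0, 3, 4}
Tree: B1–B2, B2–B3, B3–B4

Each bag holds 3 vertices, so the decomposition has width 2, which upper-bounds the treewidth. Since 0–2–5–1–4–3–0 is a cycle in G, G is not acyclic. Forests are exactly the graphs of treewidth ≤ 1, so tw(G) ≥ 2. Therefore the treewidth is 2.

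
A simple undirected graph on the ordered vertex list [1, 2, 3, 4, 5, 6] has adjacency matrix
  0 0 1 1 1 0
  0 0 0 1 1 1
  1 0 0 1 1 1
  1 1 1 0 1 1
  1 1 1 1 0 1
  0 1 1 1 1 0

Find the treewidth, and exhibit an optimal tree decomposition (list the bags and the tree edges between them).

Each bag holds 4 vertices, so the decomposition has width 3, which upper-bounds the treewidth. On the other hand G contains the 4-clique {2, 4, 5, 6}. A clique must lie in a single bag of any decomposition, so no decomposition can have width below 3. The upper and lower bounds meet at 3, so that is the treewidth.

Treewidth 3.
Bags: B1 = {1, 3, 4, 5}  B2 = {3, 4, 5, 6}  B3 = {2, 4, 5, 6}
Tree: B1–B2, B2–B3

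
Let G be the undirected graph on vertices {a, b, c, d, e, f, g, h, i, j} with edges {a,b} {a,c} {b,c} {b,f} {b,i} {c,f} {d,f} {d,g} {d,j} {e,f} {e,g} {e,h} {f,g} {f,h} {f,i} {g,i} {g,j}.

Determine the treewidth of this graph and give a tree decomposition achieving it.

Treewidth 2.
Bags: B1 = {b, c, f}  B2 = {b, f, i}  B3 = {a, b, c}  B4 = {f, g, i}  B5 = {d, f, g}  B6 = {e, f, g}  B7 = {d, g, j}  B8 = {e, f, h}
Tree: B1–B2, B1–B3, B2–B4, B4–B5, B5–B6, B5–B7, B6–B8

Every bag has size at most 3, so the width is 3 − 1 = 2 and tw(G) ≤ 2. For the lower bound, the 3 vertices {a, b, c} are pairwise adjacent, and any tree decomposition puts a clique entirely inside one bag — forcing width ≥ 2. Combining the bounds, tw(G) = 2.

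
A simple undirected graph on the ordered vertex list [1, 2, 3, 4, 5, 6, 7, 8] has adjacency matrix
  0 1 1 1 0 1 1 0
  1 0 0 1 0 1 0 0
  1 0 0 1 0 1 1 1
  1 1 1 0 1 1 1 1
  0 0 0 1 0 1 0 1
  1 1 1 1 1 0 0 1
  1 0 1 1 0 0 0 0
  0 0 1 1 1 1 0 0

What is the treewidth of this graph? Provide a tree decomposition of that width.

Treewidth 3.
Bags: B1 = {1, 3, 4, 6}  B2 = {3, 4, 6, 8}  B3 = {4, 5, 6, 8}  B4 = {1, 2, 4, 6}  B5 = {1, 3, 4, 7}
Tree: B1–B2, B2–B3, B1–B4, B1–B5

Each bag holds 4 vertices, so the decomposition has width 3, which upper-bounds the treewidth. For the lower bound, the 4 vertices {3, 4, 6, 8} are pairwise adjacent, and any tree decomposition puts a clique entirely inside one bag — forcing width ≥ 3. Combining the bounds, tw(G) = 3.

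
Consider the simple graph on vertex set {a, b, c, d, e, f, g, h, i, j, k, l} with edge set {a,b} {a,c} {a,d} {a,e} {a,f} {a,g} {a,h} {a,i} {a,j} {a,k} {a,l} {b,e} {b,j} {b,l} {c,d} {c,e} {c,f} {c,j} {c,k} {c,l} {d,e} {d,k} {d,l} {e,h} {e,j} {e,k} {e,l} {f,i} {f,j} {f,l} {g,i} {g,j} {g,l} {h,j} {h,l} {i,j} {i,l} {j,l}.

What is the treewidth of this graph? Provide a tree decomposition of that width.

Every bag has size at most 5, so the width is 5 − 1 = 4 and tw(G) ≤ 4. On the other hand G contains the 5-clique {a, c, d, e, l}. A clique must lie in a single bag of any decomposition, so no decomposition can have width below 4. Hence tw(G) = 4 exactly.

Treewidth 4.
One optimal decomposition is:
Bags: B1 = {a, c, e, j, l}  B2 = {a, c, f, j, l}  B3 = {a, f, i, j, l}  B4 = {a, e, h, j, l}  B5 = {a, g, i, j, l}  B6 = {a, b, e, j, l}  B7 = {a, c, d, e, l}  B8 = {a, c, d, e, k}
Tree: B1–B2, B2–B3, B1–B4, B3–B5, B1–B6, B1–B7, B7–B8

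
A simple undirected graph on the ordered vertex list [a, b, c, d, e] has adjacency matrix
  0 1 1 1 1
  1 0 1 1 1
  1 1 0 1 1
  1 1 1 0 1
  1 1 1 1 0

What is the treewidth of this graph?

A width-4 tree decomposition is:
Bags: B1 = {a, b, c, d, e}
Tree: (single bag)
With just one bag of size 5, the width is 5 − 1 = 4, so tw(G) ≤ 4. For the lower bound, the 5 vertices {a, b, c, d, e} are pairwise adjacent, and any tree decomposition puts a clique entirely inside one bag — forcing width ≥ 4. The upper and lower bounds meet at 4, so that is the treewidth.

4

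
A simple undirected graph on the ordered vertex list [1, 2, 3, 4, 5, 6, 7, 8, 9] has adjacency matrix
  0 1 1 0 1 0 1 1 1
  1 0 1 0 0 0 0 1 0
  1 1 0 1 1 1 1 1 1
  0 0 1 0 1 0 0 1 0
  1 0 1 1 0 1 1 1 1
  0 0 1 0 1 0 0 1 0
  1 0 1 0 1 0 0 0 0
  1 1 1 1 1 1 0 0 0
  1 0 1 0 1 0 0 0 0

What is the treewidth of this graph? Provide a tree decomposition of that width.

Every bag has size at most 4, so the width is 4 − 1 = 3 and tw(G) ≤ 3. On the other hand G contains the 4-clique {1, 2, 3, 8}. A clique must lie in a single bag of any decomposition, so no decomposition can have width below 3. Combining the bounds, tw(G) = 3.

Treewidth 3.
Bags: B1 = {1, 3, 5, 7}  B2 = {1, 3, 5, 8}  B3 = {3, 4, 5, 8}  B4 = {1, 3, 5, 9}  B5 = {1, 2, 3, 8}  B6 = {3, 5, 6, 8}
Tree: B1–B2, B2–B3, B1–B4, B2–B5, B3–B6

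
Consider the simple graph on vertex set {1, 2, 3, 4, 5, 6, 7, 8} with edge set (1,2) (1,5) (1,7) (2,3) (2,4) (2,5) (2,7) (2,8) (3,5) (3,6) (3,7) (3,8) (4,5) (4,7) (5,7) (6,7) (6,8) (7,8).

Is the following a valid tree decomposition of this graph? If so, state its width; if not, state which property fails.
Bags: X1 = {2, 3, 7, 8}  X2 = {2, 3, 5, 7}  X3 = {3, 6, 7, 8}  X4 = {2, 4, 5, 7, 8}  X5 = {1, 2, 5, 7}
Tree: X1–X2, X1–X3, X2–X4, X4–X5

No — bags containing vertex 8 are not connected in the tree.

A tree decomposition must satisfy three properties: every vertex lies in some bag; for every edge, both endpoints lie together in some bag; and for every vertex, the bags containing it form a connected subtree. Here bags containing vertex 8 are not connected in the tree, so the decomposition is invalid.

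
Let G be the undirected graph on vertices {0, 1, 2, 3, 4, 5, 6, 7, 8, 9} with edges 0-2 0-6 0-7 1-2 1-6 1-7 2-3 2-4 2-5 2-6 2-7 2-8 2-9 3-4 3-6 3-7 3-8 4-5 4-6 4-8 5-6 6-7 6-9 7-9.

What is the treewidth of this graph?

A width-3 tree decomposition is:
Bags: B1 = {2, 3, 6, 7}  B2 = {1, 2, 6, 7}  B3 = {0, 2, 6, 7}  B4 = {2, 3, 4, 6}  B5 = {2, 3, 4, 8}  B6 = {2, 6, 7, 9}  B7 = {2, 4, 5, 6}
Tree: B1–B2, B2–B3, B1–B4, B4–B5, B2–B6, B4–B7
Each bag holds 4 vertices, so the decomposition has width 3, which upper-bounds the treewidth. Conversely, {2, 3, 4, 8} is a clique of size 4, and the vertices of any clique must share a bag in every tree decomposition; so some bag has ≥ 4 vertices and tw(G) ≥ 3. Combining the bounds, tw(G) = 3.

3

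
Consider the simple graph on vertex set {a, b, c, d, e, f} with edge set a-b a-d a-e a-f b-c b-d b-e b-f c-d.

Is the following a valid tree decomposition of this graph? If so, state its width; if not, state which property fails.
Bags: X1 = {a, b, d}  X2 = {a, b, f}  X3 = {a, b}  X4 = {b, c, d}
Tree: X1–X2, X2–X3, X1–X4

A tree decomposition must satisfy three properties: every vertex lies in some bag; for every edge, both endpoints lie together in some bag; and for every vertex, the bags containing it form a connected subtree. Here vertex e appears in no bag, so the decomposition is invalid.

No — vertex e appears in no bag.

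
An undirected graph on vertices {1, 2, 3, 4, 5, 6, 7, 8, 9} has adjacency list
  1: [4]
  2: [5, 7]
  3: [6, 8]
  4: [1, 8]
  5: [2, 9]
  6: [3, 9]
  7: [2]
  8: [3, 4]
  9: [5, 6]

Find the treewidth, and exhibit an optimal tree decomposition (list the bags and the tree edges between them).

Every bag has size at most 2, so the width is 2 − 1 = 1 and tw(G) ≤ 1. Since G has at least one edge (e.g. 1–4), it is not an edgeless graph, so tw(G) ≥ 1. The upper and lower bounds meet at 1, so that is the treewidth.

Treewidth 1.
One such decomposition:
Bags: B1 = {1, 4}  B2 = {4, 8}  B3 = {3, 8}  B4 = {3, 6}  B5 = {6, 9}  B6 = {5, 9}  B7 = {2, 5}  B8 = {2, 7}
Tree: B1–B2, B2–B3, B3–B4, B4–B5, B5–B6, B6–B7, B7–B8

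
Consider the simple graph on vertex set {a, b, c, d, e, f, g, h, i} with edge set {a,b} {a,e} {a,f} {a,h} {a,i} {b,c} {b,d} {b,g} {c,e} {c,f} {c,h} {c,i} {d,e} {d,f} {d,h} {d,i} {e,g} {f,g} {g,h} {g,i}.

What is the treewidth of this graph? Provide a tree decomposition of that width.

Each bag holds 5 vertices, so the decomposition has width 4, which upper-bounds the treewidth. For the lower bound: the 5 vertex sets {a,e}, {d,i}, {f,g}, {c}, {h} are disjoint, each induces a connected subgraph, and every pair is joined by at least one edge of G. Contracting each set to a single vertex therefore yields K_{5} as a minor, and since treewidth is minor-monotone, tw(G) ≥ tw(K_{5}) = 4. The upper and lower bounds meet at 4, so that is the treewidth.

Treewidth 4.
One optimal decomposition is:
Bags: B1 = {a, c, d, e, g}  B2 = {a, c, d, g, i}  B3 = {a, c, d, f, g}  B4 = {a, c, d, g, h}  B5 = {a, b, c, d, g}
Tree: B1–B2, B2–B3, B3–B4, B4–B5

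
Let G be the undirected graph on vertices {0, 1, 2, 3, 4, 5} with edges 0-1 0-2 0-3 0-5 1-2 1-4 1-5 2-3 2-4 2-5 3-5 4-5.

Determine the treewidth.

3

A width-3 tree decomposition is:
Bags: B1 = {0, 2, 3, 5}  B2 = {0, 1, 2, 5}  B3 = {1, 2, 4, 5}
Tree: B1–B2, B2–B3
Each bag holds 4 vertices, so the decomposition has width 3, which upper-bounds the treewidth. On the other hand G contains the 4-clique {0, 1, 2, 5}. A clique must lie in a single bag of any decomposition, so no decomposition can have width below 3. The upper and lower bounds meet at 3, so that is the treewidth.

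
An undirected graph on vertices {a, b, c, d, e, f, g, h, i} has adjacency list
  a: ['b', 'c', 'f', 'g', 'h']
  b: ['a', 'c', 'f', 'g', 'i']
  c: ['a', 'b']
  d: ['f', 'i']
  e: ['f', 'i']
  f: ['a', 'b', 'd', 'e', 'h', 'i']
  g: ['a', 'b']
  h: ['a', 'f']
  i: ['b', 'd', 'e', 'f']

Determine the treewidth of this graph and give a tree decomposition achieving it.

Treewidth 2.
One optimal decomposition is:
Bags: B1 = {a, b, f}  B2 = {a, b, c}  B3 = {b, f, i}  B4 = {e, f, i}  B5 = {d, f, i}  B6 = {a, b, g}  B7 = {a, f, h}
Tree: B1–B2, B1–B3, B3–B4, B3–B5, B1–B6, B1–B7

Each bag holds 3 vertices, so the decomposition has width 2, which upper-bounds the treewidth. On the other hand G contains the 3-clique {a, b, g}. A clique must lie in a single bag of any decomposition, so no decomposition can have width below 2. Combining the bounds, tw(G) = 2.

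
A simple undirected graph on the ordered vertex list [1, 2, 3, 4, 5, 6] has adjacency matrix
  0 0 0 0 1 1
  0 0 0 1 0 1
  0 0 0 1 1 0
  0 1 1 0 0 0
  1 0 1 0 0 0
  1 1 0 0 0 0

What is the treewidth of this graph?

A width-2 tree decomposition is:
Bags: B1 = {1, 3, 5}  B2 = {1, 3, 4}  B3 = {1, 2, 4}  B4 = {1, 2, 6}
Tree: B1–B2, B2–B3, B3–B4
Each bag holds 3 vertices, so the decomposition has width 2, which upper-bounds the treewidth. Since 1–5–3–4–2–6–1 is a cycle in G, G is not acyclic. Forests are exactly the graphs of treewidth ≤ 1, so tw(G) ≥ 2. Therefore the treewidth is 2.

2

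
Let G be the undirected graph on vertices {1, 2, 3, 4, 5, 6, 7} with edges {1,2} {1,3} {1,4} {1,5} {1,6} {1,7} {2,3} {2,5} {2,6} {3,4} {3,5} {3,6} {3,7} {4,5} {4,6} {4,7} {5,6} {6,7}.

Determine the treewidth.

A width-4 tree decomposition is:
Bags: B1 = {1, 3, 4, 5, 6}  B2 = {1, 2, 3, 5, 6}  B3 = {1, 3, 4, 6, 7}
Tree: B1–B2, B1–B3
Every bag has size at most 5, so the width is 5 − 1 = 4 and tw(G) ≤ 4. For the lower bound, the 5 vertices {1, 2, 3, 5, 6} are pairwise adjacent, and any tree decomposition puts a clique entirely inside one bag — forcing width ≥ 4. Combining the bounds, tw(G) = 4.

4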